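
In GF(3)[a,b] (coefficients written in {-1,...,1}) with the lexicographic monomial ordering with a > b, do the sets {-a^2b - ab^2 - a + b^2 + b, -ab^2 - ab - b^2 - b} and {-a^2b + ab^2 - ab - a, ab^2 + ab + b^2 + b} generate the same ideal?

Since reduced Gröbner bases are canonical representatives of ideals under a given ordering, it suffices to compute and compare them.
Buchberger on the first generating set:
f_1 = -a^2b - ab^2 - a + b^2 + b, LT = a^2b.
f_2 = -ab^2 - ab - b^2 - b, LT = ab^2.

S(f_1,f_2): lcm = a^2b^2. S = -a^2b + ab^3 - ab^2 - b^3 - b^2.
  leading term a^2b: subtract (1)·f_1 from -a^2b + ab^3 - ab^2 - b^3 - b^2 → ab^3 + a - b^3 + b^2 - b
  leading term ab^3: subtract (-b)·f_2 from ab^3 + a - b^3 + b^2 - b → -ab^2 + a + b^3 - b
  leading term ab^2: subtract (1)·f_2 from -ab^2 + a + b^3 - b → ab + a + b^3 + b^2
  leading term ab: no divisor's leading term divides it; move ab to the remainder.
  leading term a: no divisor's leading term divides it; move a to the remainder.
  leading term b^3: no divisor's leading term divides it; move b^3 to the remainder.
  leading term b^2: no divisor's leading term divides it; move b^2 to the remainder.
  remainder ab + a + b^3 + b^2 ≠ 0; add g_3 = ab + a + b^3 + b^2 to the basis.

S(f_1,g_3): lcm = a^2b. S = -a^2 - ab^3 + a - b^2 - b.
  leading term a^2: no divisor's leading term divides it; move -a^2 to the remainder.
  leading term ab^3: subtract (b)·f_2 from -ab^3 + a - b^2 - b → ab^2 + a + b^3 - b
  leading term ab^2: subtract (-1)·f_2 from ab^2 + a + b^3 - b → -ab + a + b^3 - b^2 + b
  leading term ab: subtract (-1)·g_3 from -ab + a + b^3 - b^2 + b → -a - b^3 + b
  leading term a: no divisor's leading term divides it; move -a to the remainder.
  leading term b^3: no divisor's leading term divides it; move -b^3 to the remainder.
  leading term b: no divisor's leading term divides it; move b to the remainder.
  remainder -a^2 - a - b^3 + b ≠ 0; add g_4 = -a^2 - a - b^3 + b to the basis.

S(f_2,g_3): lcm = ab^2. S = -b^4 - b^3 + b^2 + b.
  leading term b^4: no divisor's leading term divides it; move -b^4 to the remainder.
  leading term b^3: no divisor's leading term divides it; move -b^3 to the remainder.
  leading term b^2: no divisor's leading term divides it; move b^2 to the remainder.
  leading term b: no divisor's leading term divides it; move b to the remainder.
  remainder -b^4 - b^3 + b^2 + b ≠ 0; add g_5 = -b^4 - b^3 + b^2 + b to the basis.

The other S-polynomials (S(f_1,g_4), S(f_2,g_4), S(g_3,g_4), S(f_1,g_5), S(f_2,g_5), S(g_3,g_5), S(g_4,g_5)) all reduce to 0 modulo the current basis, so we have a Gröbner basis.
Inter-reduce: drop elements whose leading term is divisible by another's, tail-reduce, and make monic.
Reduced Gröbner basis: {a^2 + a + b^3 - b, ab + a + b^3 + b^2, b^4 + b^3 - b^2 - b}.

Buchberger on the second generating set:
h_1 = -a^2b + ab^2 - ab - a, LT = a^2b.
h_2 = ab^2 + ab + b^2 + b, LT = ab^2.

S(h_1,h_2): lcm = a^2b^2. S = -a^2b - ab^3.
  leading term a^2b: subtract (1)·h_1 from -a^2b - ab^3 → -ab^3 - ab^2 + ab + a
  leading term ab^3: subtract (-b)·h_2 from -ab^3 - ab^2 + ab + a → ab + a + b^3 + b^2
  leading term ab: no divisor's leading term divides it; move ab to the remainder.
  leading term a: no divisor's leading term divides it; move a to the remainder.
  leading term b^3: no divisor's leading term divides it; move b^3 to the remainder.
  leading term b^2: no divisor's leading term divides it; move b^2 to the remainder.
  remainder ab + a + b^3 + b^2 ≠ 0; add k_3 = ab + a + b^3 + b^2 to the basis.

S(h_1,k_3): lcm = a^2b. S = -a^2 - ab^3 + ab^2 + ab + a.
  leading term a^2: no divisor's leading term divides it; move -a^2 to the remainder.
  leading term ab^3: subtract (-b)·h_2 from -ab^3 + ab^2 + ab + a → -ab^2 + ab + a + b^3 + b^2
  leading term ab^2: subtract (-1)·h_2 from -ab^2 + ab + a + b^3 + b^2 → -ab + a + b^3 - b^2 + b
  leading term ab: subtract (-1)·k_3 from -ab + a + b^3 - b^2 + b → -a - b^3 + b
  leading term a: no divisor's leading term divides it; move -a to the remainder.
  leading term b^3: no divisor's leading term divides it; move -b^3 to the remainder.
  leading term b: no divisor's leading term divides it; move b to the remainder.
  remainder -a^2 - a - b^3 + b ≠ 0; add k_4 = -a^2 - a - b^3 + b to the basis.

S(h_2,k_3): lcm = ab^2. S = -b^4 - b^3 + b^2 + b.
  leading term b^4: no divisor's leading term divides it; move -b^4 to the remainder.
  leading term b^3: no divisor's leading term divides it; move -b^3 to the remainder.
  leading term b^2: no divisor's leading term divides it; move b^2 to the remainder.
  leading term b: no divisor's leading term divides it; move b to the remainder.
  remainder -b^4 - b^3 + b^2 + b ≠ 0; add k_5 = -b^4 - b^3 + b^2 + b to the basis.

The other S-polynomials (S(h_1,k_4), S(h_2,k_4), S(k_3,k_4), S(h_1,k_5), S(h_2,k_5), S(k_3,k_5), S(k_4,k_5)) all reduce to 0 modulo the current basis, so we have a Gröbner basis.
Inter-reduce: drop elements whose leading term is divisible by another's, tail-reduce, and make monic.
Reduced Gröbner basis: {a^2 + a + b^3 - b, ab + a + b^3 + b^2, b^4 + b^3 - b^2 - b}.

Same reduced basis, so the two generating sets span the same ideal.

Yes, the ideals are equal.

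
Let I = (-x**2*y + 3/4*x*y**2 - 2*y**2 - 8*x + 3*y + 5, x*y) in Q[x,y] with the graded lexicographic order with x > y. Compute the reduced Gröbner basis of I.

This is the nonlinear analogue of row-reducing a linear system.

f_1 = -x**2*y + 3/4*x*y**2 - 2*y**2 - 8*x + 3*y + 5, LT = x**2*y.
f_2 = x*y, LT = x*y.

S(f_1,f_2): lcm = x**2*y. S = -3/4*x*y**2 + 2*y**2 + 8*x - 3*y - 5.
  leading term x*y**2: subtract (-3/4*y)·f_2 from -3/4*x*y**2 + 2*y**2 + 8*x - 3*y - 5 → 2*y**2 + 8*x - 3*y - 5
  leading term y**2: no divisor's leading term divides it; move 2*y**2 to the remainder.
  leading term x: no divisor's leading term divides it; move 8*x to the remainder.
  leading term y: no divisor's leading term divides it; move -3*y to the remainder.
  leading term 1: no divisor's leading term divides it; move -5 to the remainder.
  remainder 2*y**2 + 8*x - 3*y - 5 ≠ 0; add g_3 = 2*y**2 + 8*x - 3*y - 5 to the basis.

S(f_1,g_3): lcm = x**2*y**2. S = -3/4*x*y**3 - 4*x**3 + 3/2*x**2*y + 2*y**3 + 5/2*x**2 + 8*x*y - 3*y**2 - 5*y.
  leading term x*y**3: subtract (-3/4*y**2)·f_2 from -3/4*x*y**3 - 4*x**3 + 3/2*x**2*y + 2*y**3 + 5/2*x**2 + 8*x*y - 3*y**2 - 5*y → -4*x**3 + 3/2*x**2*y + 2*y**3 + 5/2*x**2 + 8*x*y - 3*y**2 - 5*y
  leading term x**3: no divisor's leading term divides it; move -4*x**3 to the remainder.
  leading term x**2*y: subtract (-3/2)·f_1 from 3/2*x**2*y + 2*y**3 + 5/2*x**2 + 8*x*y - 3*y**2 - 5*y → 9/8*x*y**2 + 2*y**3 + 5/2*x**2 + 8*x*y - 6*y**2 - 12*x - 1/2*y + 15/2
  leading term x*y**2: subtract (9/8*y)·f_2 from 9/8*x*y**2 + 2*y**3 + 5/2*x**2 + 8*x*y - 6*y**2 - 12*x - 1/2*y + 15/2 → 2*y**3 + 5/2*x**2 + 8*x*y - 6*y**2 - 12*x - 1/2*y + 15/2
  leading term y**3: subtract (y)·g_3 from 2*y**3 + 5/2*x**2 + 8*x*y - 6*y**2 - 12*x - 1/2*y + 15/2 → 5/2*x**2 - 3*y**2 - 12*x + 9/2*y + 15/2
  leading term x**2: no divisor's leading term divides it; move 5/2*x**2 to the remainder.
  leading term y**2: subtract (-3/2)·g_3 from -3*y**2 - 12*x + 9/2*y + 15/2 → 0
  remainder -4*x**3 + 5/2*x**2 ≠ 0; add g_4 = -4*x**3 + 5/2*x**2 to the basis.

S(f_2,g_3): lcm = x*y**2. S = -4*x**2 + 3/2*x*y + 5/2*x.
  leading term x**2: no divisor's leading term divides it; move -4*x**2 to the remainder.
  leading term x*y: subtract (3/2)·f_2 from 3/2*x*y + 5/2*x → 5/2*x
  leading term x: no divisor's leading term divides it; move 5/2*x to the remainder.
  remainder -4*x**2 + 5/2*x ≠ 0; add g_5 = -4*x**2 + 5/2*x to the basis.

The other S-polynomials (S(f_1,g_4), S(f_2,g_4), S(g_3,g_4), S(f_1,g_5), S(f_2,g_5), S(g_3,g_5), S(g_4,g_5)) all reduce to 0 modulo the current basis, so we have a Gröbner basis.
Inter-reduce: drop elements whose leading term is divisible by another's, tail-reduce, and make monic.

G = {x**2 - 5/8*x, x*y, y**2 + 4*x - 3/2*y - 5/2}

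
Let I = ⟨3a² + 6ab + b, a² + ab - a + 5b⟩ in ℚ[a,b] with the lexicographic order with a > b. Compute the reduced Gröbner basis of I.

The reduced Gröbner basis is the canonical form of the ideal for this ordering.

f_1 = 3a² + 6ab + b, LT = a².
f_2 = a² + ab - a + 5b, LT = a².

S(f_1,f_2): lcm = a². S = ab + a - 14/3b.
  leading term ab: no divisor's leading term divides it; move ab to the remainder.
  leading term a: no divisor's leading term divides it; move a to the remainder.
  leading term b: no divisor's leading term divides it; move -14/3b to the remainder.
  remainder ab + a - 14/3b ≠ 0; add g_3 = ab + a - 14/3b to the basis.

S(f_1,g_3): lcm = a²b. S = -a² + 2ab² + 14/3ab + ⅓b².
  leading term a²: subtract (-⅓)·f_1 from -a² + 2ab² + 14/3ab + ⅓b² → 2ab² + 20/3ab + ⅓b² + ⅓b
  leading term ab²: subtract (2b)·g_3 from 2ab² + 20/3ab + ⅓b² + ⅓b → 14/3ab + 29/3b² + ⅓b
  leading term ab: subtract (14/3)·g_3 from 14/3ab + 29/3b² + ⅓b → -14/3a + 29/3b² + 199/9b
  leading term a: no divisor's leading term divides it; move -14/3a to the remainder.
  leading term b²: no divisor's leading term divides it; move 29/3b² to the remainder.
  leading term b: no divisor's leading term divides it; move 199/9b to the remainder.
  remainder -14/3a + 29/3b² + 199/9b ≠ 0; add g_4 = -14/3a + 29/3b² + 199/9b to the basis.

S(g_3,g_4): lcm = ab. S = a + 29/14b³ + 199/42b² - 14/3b.
  leading term a: subtract (-3/14)·g_4 from a + 29/14b³ + 199/42b² - 14/3b → 29/14b³ + 143/21b² + 1/14b
  leading term b³: no divisor's leading term divides it; move 29/14b³ to the remainder.
  leading term b²: no divisor's leading term divides it; move 143/21b² to the remainder.
  leading term b: no divisor's leading term divides it; move 1/14b to the remainder.
  remainder 29/14b³ + 143/21b² + 1/14b ≠ 0; add g_5 = 29/14b³ + 143/21b² + 1/14b to the basis.

The other S-polynomials (S(f_2,g_3), S(f_1,g_4), S(f_2,g_4), S(f_1,g_5), S(f_2,g_5), S(g_3,g_5), S(g_4,g_5)) all reduce to 0 modulo the current basis, so we have a Gröbner basis.
Inter-reduce: drop elements whose leading term is divisible by another's, tail-reduce, and make monic.

G = {a - 29/14b² - 199/42b, b³ + 286/87b² + 1/29b}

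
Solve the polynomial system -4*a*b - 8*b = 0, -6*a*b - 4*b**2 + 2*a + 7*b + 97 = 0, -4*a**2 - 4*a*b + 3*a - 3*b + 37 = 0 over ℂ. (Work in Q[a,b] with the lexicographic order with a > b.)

{(-2, -3)}

Compute a lex Gröbner basis by Buchberger's algorithm.
f_1 = -4*a*b - 8*b, LT = a*b.
f_2 = -6*a*b + 2*a - 4*b**2 + 7*b + 97, LT = a*b.
f_3 = -4*a**2 - 4*a*b + 3*a - 3*b + 37, LT = a**2.

S(f_1,f_2): lcm = a*b. S = 1/3*a - 2/3*b**2 + 19/6*b + 97/6.
  leading term a: no divisor's leading term divides it; move 1/3*a to the remainder.
  leading term b**2: no divisor's leading term divides it; move -2/3*b**2 to the remainder.
  leading term b: no divisor's leading term divides it; move 19/6*b to the remainder.
  leading term 1: no divisor's leading term divides it; move 97/6 to the remainder.
  remainder 1/3*a - 2/3*b**2 + 19/6*b + 97/6 ≠ 0; add h_4 = 1/3*a - 2/3*b**2 + 19/6*b + 97/6 to the basis.

S(f_1,f_3): lcm = a**2*b. S = -a*b**2 + 11/4*a*b - 3/4*b**2 + 37/4*b.
  leading term a*b**2: subtract (1/4*b)·f_1 from -a*b**2 + 11/4*a*b - 3/4*b**2 + 37/4*b → 11/4*a*b + 5/4*b**2 + 37/4*b
  leading term a*b: subtract (-11/16)·f_1 from 11/4*a*b + 5/4*b**2 + 37/4*b → 5/4*b**2 + 15/4*b
  leading term b**2: no divisor's leading term divides it; move 5/4*b**2 to the remainder.
  leading term b: no divisor's leading term divides it; move 15/4*b to the remainder.
  remainder 5/4*b**2 + 15/4*b ≠ 0; add h_5 = 5/4*b**2 + 15/4*b to the basis.

S(f_2,f_3): lcm = a**2*b. S = -1/3*a**2 - 1/3*a*b**2 - 5/12*a*b - 97/6*a - 3/4*b**2 + 37/4*b.
  leading term a**2: subtract (1/12)·f_3 from -1/3*a**2 - 1/3*a*b**2 - 5/12*a*b - 97/6*a - 3/4*b**2 + 37/4*b → -1/3*a*b**2 - 1/12*a*b - 197/12*a - 3/4*b**2 + 19/2*b - 37/12
  leading term a*b**2: subtract (1/12*b)·f_1 from -1/3*a*b**2 - 1/12*a*b - 197/12*a - 3/4*b**2 + 19/2*b - 37/12 → -1/12*a*b - 197/12*a - 1/12*b**2 + 19/2*b - 37/12
  leading term a*b: subtract (1/48)·f_1 from -1/12*a*b - 197/12*a - 1/12*b**2 + 19/2*b - 37/12 → -197/12*a - 1/12*b**2 + 29/3*b - 37/12
  leading term a: subtract (-197/4)·h_4 from -197/12*a - 1/12*b**2 + 29/3*b - 37/12 → -395/12*b**2 + 1325/8*b + 6345/8
  leading term b**2: subtract (-79/3)·h_5 from -395/12*b**2 + 1325/8*b + 6345/8 → 2115/8*b + 6345/8
  leading term b: no divisor's leading term divides it; move 2115/8*b to the remainder.
  leading term 1: no divisor's leading term divides it; move 6345/8 to the remainder.
  remainder 2115/8*b + 6345/8 ≠ 0; add h_6 = 2115/8*b + 6345/8 to the basis.

The other S-polynomials (S(f_1,h_4), S(f_2,h_4), S(f_3,h_4), S(f_1,h_5), S(f_2,h_5), S(f_3,h_5), S(h_4,h_5), S(f_1,h_6), S(f_2,h_6), S(f_3,h_6), S(h_4,h_6), S(h_5,h_6)) all reduce to 0 modulo the current basis, so we have a Gröbner basis.
Inter-reduce: drop elements whose leading term is divisible by another's, tail-reduce, and make monic.
Reduced Gröbner basis: {a + 2, b + 3}.

Since the basis is lex-ordered, b + 3 is univariate in b. Its roots are {-3}. Back-substituting each root into the other basis elements fixes the other coordinates.
  b = -3: the earlier basis element becomes a + 2 = 0, giving a = -2 — point (-2, -3).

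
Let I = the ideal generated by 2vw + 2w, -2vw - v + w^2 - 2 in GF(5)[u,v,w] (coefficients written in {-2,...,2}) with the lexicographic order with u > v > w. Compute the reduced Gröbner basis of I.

G = {v - w^2 - 2w + 2, w^3 + 2w^2 - w}

This is the nonlinear analogue of row-reducing a linear system.

f_1 = 2vw + 2w, LT = vw.
f_2 = -2vw - v + w^2 - 2, LT = vw.

S(f_1,f_2): lcm = vw. S = 2v - 2w^2 + w - 1.
  leading term v: no divisor's leading term divides it; move 2v to the remainder.
  leading term w^2: no divisor's leading term divides it; move -2w^2 to the remainder.
  leading term w: no divisor's leading term divides it; move w to the remainder.
  leading term 1: no divisor's leading term divides it; move -1 to the remainder.
  remainder 2v - 2w^2 + w - 1 ≠ 0; add g_3 = 2v - 2w^2 + w - 1 to the basis.

S(f_1,g_3): lcm = vw. S = w^3 + 2w^2 - w.
  leading term w^3: no divisor's leading term divides it; move w^3 to the remainder.
  leading term w^2: no divisor's leading term divides it; move 2w^2 to the remainder.
  leading term w: no divisor's leading term divides it; move -w to the remainder.
  remainder w^3 + 2w^2 - w ≠ 0; add g_4 = w^3 + 2w^2 - w to the basis.

S(f_2,g_3): lcm = vw. S = -2v + w^3 - w^2 - 2w + 1.
  leading term v: subtract (-1)·g_3 from -2v + w^3 - w^2 - 2w + 1 → w^3 + 2w^2 - w
  leading term w^3: subtract (1)·g_4 from w^3 + 2w^2 - w → 0
  remainder 0.

S(f_1,g_4): lcm = vw^3. S = -2vw^2 + vw + w^3.
  leading term vw^2: subtract (-w)·f_1 from -2vw^2 + vw + w^3 → vw + w^3 + 2w^2
  leading term vw: subtract (-2)·f_1 from vw + w^3 + 2w^2 → w^3 + 2w^2 - w
  leading term w^3: subtract (1)·g_4 from w^3 + 2w^2 - w → 0
  remainder 0.

S(f_2,g_4): lcm = vw^3. S = vw^2 + vw + 2w^4 + w^2.
  leading term vw^2: subtract (-2w)·f_1 from vw^2 + vw + 2w^4 + w^2 → vw + 2w^4
  leading term vw: subtract (-2)·f_1 from vw + 2w^4 → 2w^4 - w
  leading term w^4: subtract (2w)·g_4 from 2w^4 - w → w^3 + 2w^2 - w
  leading term w^3: subtract (1)·g_4 from w^3 + 2w^2 - w → 0
  remainder 0.

S(g_3,g_4): leading monomials are coprime, so the S-polynomial reduces to 0 (Buchberger's first criterion).
Every S-polynomial of the final basis reduces to 0, so we have a Gröbner basis.
Inter-reduce: drop elements whose leading term is divisible by another's, tail-reduce, and make monic.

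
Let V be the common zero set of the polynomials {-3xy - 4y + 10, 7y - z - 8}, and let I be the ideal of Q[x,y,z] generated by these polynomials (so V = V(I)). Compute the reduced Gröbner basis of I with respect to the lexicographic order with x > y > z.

G = {xz + 8x + 4/3z - 38/3, y - 1/7z - 8/7}

f_1 = -3xy - 4y + 10, LT = xy.
f_2 = 7y - z - 8, LT = y.

S(f_1,f_2): lcm = xy. S = 1/7xz + 8/7x + 4/3y - 10/3.
  reduce S modulo (f_1, f_2):
  remainder 1/7xz + 8/7x + 4/21z - 38/21 ≠ 0; add g_3 = 1/7xz + 8/7x + 4/21z - 38/21 to the basis.

The other S-polynomials (S(f_1,g_3), S(f_2,g_3)) all reduce to 0 modulo the current basis, so we have a Gröbner basis.
Inter-reduce: drop elements whose leading term is divisible by another's, tail-reduce, and make monic.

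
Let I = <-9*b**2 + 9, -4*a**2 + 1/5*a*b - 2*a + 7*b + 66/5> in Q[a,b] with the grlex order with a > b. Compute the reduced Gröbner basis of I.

f_1 = -9*b**2 + 9, LT = b**2.
f_2 = -4*a**2 + 1/5*a*b - 2*a + 7*b + 66/5, LT = a**2.

S(f_1,f_2): leading monomials are coprime, so the S-polynomial reduces to 0 (Buchberger's first criterion).
Every S-polynomial of the final basis reduces to 0, so we have a Gröbner basis.

G = {a**2 - 1/20*a*b + 1/2*a - 7/4*b - 33/10, b**2 - 1}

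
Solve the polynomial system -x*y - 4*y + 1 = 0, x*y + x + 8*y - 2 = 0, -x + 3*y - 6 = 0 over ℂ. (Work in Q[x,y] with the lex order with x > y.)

Compute a lex Gröbner basis by Buchberger's algorithm.
f_1 = -x*y - 4*y + 1, LT = x*y.
f_2 = x*y + x + 8*y - 2, LT = x*y.
f_3 = -x + 3*y - 6, LT = x.

S(f_1,f_2): lcm = x*y. S = -x - 4*y + 1.
  reduce S modulo (f_1, f_2, f_3):
  remainder -7*y + 7 ≠ 0; add h_4 = -7*y + 7 to the basis.

The other S-polynomials (S(f_1,f_3), S(f_2,f_3), S(f_1,h_4), S(f_2,h_4), S(f_3,h_4)) all reduce to 0 modulo the current basis, so we have a Gröbner basis.
Inter-reduce: drop elements whose leading term is divisible by another's, tail-reduce, and make monic.
Reduced Gröbner basis: {x + 3, y - 1}.

Since the basis is lex-ordered, y - 1 is univariate in y. Its roots are {1}. Back-substituting each root into the other basis elements fixes the other coordinates.
  y = 1: the earlier basis element becomes x + 3 = 0, giving x = -3 — point (-3, 1).

{(-3, 1)}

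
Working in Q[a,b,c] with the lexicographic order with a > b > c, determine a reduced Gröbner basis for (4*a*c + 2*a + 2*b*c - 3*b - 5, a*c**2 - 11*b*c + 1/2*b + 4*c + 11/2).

G = {a - 2*b*c**2 - 40*b*c + 1/2*b + 21*c + 39/2, b*c**3 + 41/2*b*c**2 + 10*b*c - 1/2*b - 21/2*c**2 - 15*c - 11/2}

f_1 = 4*a*c + 2*a + 2*b*c - 3*b - 5, LT = a*c.
f_2 = a*c**2 - 11*b*c + 1/2*b + 4*c + 11/2, LT = a*c**2.

S(f_1,f_2): lcm = a*c**2. S = 1/2*a*c + 1/2*b*c**2 + 41/4*b*c - 1/2*b - 21/4*c - 11/2.
  leading term a*c: subtract (1/8)·f_1 from 1/2*a*c + 1/2*b*c**2 + 41/4*b*c - 1/2*b - 21/4*c - 11/2 → -1/4*a + 1/2*b*c**2 + 10*b*c - 1/8*b - 21/4*c - 39/8
  leading term a: no divisor's leading term divides it; move -1/4*a to the remainder.
  leading term b*c**2: no divisor's leading term divides it; move 1/2*b*c**2 to the remainder.
  leading term b*c: no divisor's leading term divides it; move 10*b*c to the remainder.
  leading term b: no divisor's leading term divides it; move -1/8*b to the remainder.
  leading term c: no divisor's leading term divides it; move -21/4*c to the remainder.
  leading term 1: no divisor's leading term divides it; move -39/8 to the remainder.
  remainder -1/4*a + 1/2*b*c**2 + 10*b*c - 1/8*b - 21/4*c - 39/8 ≠ 0; add g_3 = -1/4*a + 1/2*b*c**2 + 10*b*c - 1/8*b - 21/4*c - 39/8 to the basis.

S(f_1,g_3): lcm = a*c. S = 1/2*a + 2*b*c**3 + 40*b*c**2 - 3/4*b - 21*c**2 - 39/2*c - 5/4.
  leading term a: subtract (-2)·g_3 from 1/2*a + 2*b*c**3 + 40*b*c**2 - 3/4*b - 21*c**2 - 39/2*c - 5/4 → 2*b*c**3 + 41*b*c**2 + 20*b*c - b - 21*c**2 - 30*c - 11
  leading term b*c**3: no divisor's leading term divides it; move 2*b*c**3 to the remainder.
  leading term b*c**2: no divisor's leading term divides it; move 41*b*c**2 to the remainder.
  leading term b*c: no divisor's leading term divides it; move 20*b*c to the remainder.
  leading term b: no divisor's leading term divides it; move -b to the remainder.
  leading term c**2: no divisor's leading term divides it; move -21*c**2 to the remainder.
  leading term c: no divisor's leading term divides it; move -30*c to the remainder.
  leading term 1: no divisor's leading term divides it; move -11 to the remainder.
  remainder 2*b*c**3 + 41*b*c**2 + 20*b*c - b - 21*c**2 - 30*c - 11 ≠ 0; add g_4 = 2*b*c**3 + 41*b*c**2 + 20*b*c - b - 21*c**2 - 30*c - 11 to the basis.

The other S-polynomials (S(f_2,g_3), S(f_1,g_4), S(f_2,g_4), S(g_3,g_4)) all reduce to 0 modulo the current basis, so we have a Gröbner basis.
Inter-reduce: drop elements whose leading term is divisible by another's, tail-reduce, and make monic.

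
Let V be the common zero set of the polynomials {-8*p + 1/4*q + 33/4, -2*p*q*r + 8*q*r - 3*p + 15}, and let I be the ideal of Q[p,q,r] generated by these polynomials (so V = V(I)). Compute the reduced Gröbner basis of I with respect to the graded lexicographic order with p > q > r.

f_1 = -8*p + 1/4*q + 33/4, LT = p.
f_2 = -2*p*q*r + 8*q*r - 3*p + 15, LT = p*q*r.

S(f_1,f_2): lcm = p*q*r. S = -1/32*q**2*r + 95/32*q*r - 3/2*p + 15/2.
  leading term q**2*r: no divisor's leading term divides it; move -1/32*q**2*r to the remainder.
  leading term q*r: no divisor's leading term divides it; move 95/32*q*r to the remainder.
  leading term p: subtract (3/16)·f_1 from -3/2*p + 15/2 → -3/64*q + 381/64
  leading term q: no divisor's leading term divides it; move -3/64*q to the remainder.
  leading term 1: no divisor's leading term divides it; move 381/64 to the remainder.
  remainder -1/32*q**2*r + 95/32*q*r - 3/64*q + 381/64 ≠ 0; add g_3 = -1/32*q**2*r + 95/32*q*r - 3/64*q + 381/64 to the basis.

S(f_1,g_3): leading monomials are coprime, so the S-polynomial reduces to 0 (Buchberger's first criterion).
S(f_2,g_3): lcm = p*q**2*r. S = 95*p*q*r - 4*q**2*r + 381/2*p - 15/2*q.
  leading term p*q*r: subtract (-95/8*q*r)·f_1 from 95*p*q*r - 4*q**2*r + 381/2*p - 15/2*q → -33/32*q**2*r + 3135/32*q*r + 381/2*p - 15/2*q
  leading term q**2*r: subtract (33)·g_3 from -33/32*q**2*r + 3135/32*q*r + 381/2*p - 15/2*q → 381/2*p - 381/64*q - 12573/64
  leading term p: subtract (-381/16)·f_1 from 381/2*p - 381/64*q - 12573/64 → 0
  remainder 0.

Every S-polynomial of the final basis reduces to 0, so we have a Gröbner basis.
Inter-reduce: drop elements whose leading term is divisible by another's, tail-reduce, and make monic.

G = {q**2*r - 95*q*r + 3/2*q - 381/2, p - 1/32*q - 33/32}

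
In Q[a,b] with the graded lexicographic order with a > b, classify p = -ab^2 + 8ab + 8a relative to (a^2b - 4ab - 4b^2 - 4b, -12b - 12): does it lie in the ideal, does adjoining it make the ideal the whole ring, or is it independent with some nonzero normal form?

-ab^2 + 8ab + 8a is independent of I; its normal form modulo I is -a.

First compute the reduced Gröbner basis of I by Buchberger's algorithm.
f_1 = a^2b - 4ab - 4b^2 - 4b, LT = a^2b.
f_2 = -12b - 12, LT = b.

S(f_1,f_2): lcm = a^2b. S = -a^2 - 4ab - 4b^2 - 4b.
  reduce S modulo (f_1, f_2):
  remainder -a^2 + 4a ≠ 0; add h_3 = -a^2 + 4a to the basis.

The other S-polynomials (S(f_1,h_3), S(f_2,h_3)) all reduce to 0 modulo the current basis, so we have a Gröbner basis.
Inter-reduce: drop elements whose leading term is divisible by another's, tail-reduce, and make monic.
Reduced Gröbner basis: {a^2 - 4a, b + 1}.
Label its elements g_1 = a^2 - 4a, g_2 = b + 1.

Reduce p = -ab^2 + 8ab + 8a modulo G:
  leading term ab^2: subtract (-ab)·g_2 from -ab^2 + 8ab + 8a → 9ab + 8a
  leading term ab: subtract (9a)·g_2 from 9ab + 8a → -a
  leading term a: no divisor's leading term divides it; move -a to the remainder.
  normal form = -a.
The normal form is nonzero, so p ∉ I. Since p minus its normal form lies in I, I + (p) = I + (r) where r = -a; decide whether this ideal is the whole ring.
Run Buchberger on G together with r (pairs among the g_i already reduce to 0 since G is a Gröbner basis):
g_1 = a^2 - 4a, LT = a^2.
g_2 = b + 1, LT = b.
r = -a, LT = a.

The S-polynomials (S(g_1,g_2), S(g_1,r), S(g_2,r)) all reduce to 0 modulo the current basis, so we have a Gröbner basis.
Inter-reduce: drop elements whose leading term is divisible by another's, tail-reduce, and make monic.
Reduced Gröbner basis: {a, b + 1}.
The reduced Gröbner basis of I + (p) is {a, b + 1} ≠ {1}, a proper ideal, so the enlarged system stays consistent: p is independent of I, with normal form -a.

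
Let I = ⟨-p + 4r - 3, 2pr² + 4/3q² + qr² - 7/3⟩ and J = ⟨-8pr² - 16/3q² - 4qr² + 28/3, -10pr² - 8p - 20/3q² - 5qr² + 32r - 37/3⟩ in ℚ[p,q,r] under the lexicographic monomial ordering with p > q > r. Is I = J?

Yes, the ideals are equal.

Two ideals are equal iff their reduced Gröbner bases coincide (the reduced basis is unique for a fixed ordering).
Buchberger on the first generating set:
f_1 = -p + 4r - 3, LT = p.
f_2 = 2pr² + 4/3q² + qr² - 7/3, LT = pr².

S(f_1,f_2): lcm = pr². S = -⅔q² - ½qr² - 4r³ + 3r² + 7/6.
  reduce S modulo (f_1, f_2):
  remainder -⅔q² - ½qr² - 4r³ + 3r² + 7/6 ≠ 0; add g_3 = -⅔q² - ½qr² - 4r³ + 3r² + 7/6 to the basis.

The other S-polynomials (S(f_1,g_3), S(f_2,g_3)) all reduce to 0 modulo the current basis, so we have a Gröbner basis.
Inter-reduce: drop elements whose leading term is divisible by another's, tail-reduce, and make monic.
Reduced Gröbner basis: {p - 4r + 3, q² + ¾qr² + 6r³ - 9/2r² - 7/4}.

Buchberger on the second generating set:
h_1 = -8pr² - 16/3q² - 4qr² + 28/3, LT = pr².
h_2 = -10pr² - 8p - 20/3q² - 5qr² + 32r - 37/3, LT = pr².

S(h_1,h_2): lcm = pr². S = -⅘p + 16/5r - 12/5.
  reduce S modulo (h_1, h_2):
  remainder -⅘p + 16/5r - 12/5 ≠ 0; add k_3 = -⅘p + 16/5r - 12/5 to the basis.

S(h_1,k_3): lcm = pr². S = ⅔q² + ½qr² + 4r³ - 3r² - 7/6.
  reduce S modulo (h_1, h_2, k_3):
  remainder ⅔q² + ½qr² + 4r³ - 3r² - 7/6 ≠ 0; add k_4 = ⅔q² + ½qr² + 4r³ - 3r² - 7/6 to the basis.

The other S-polynomials (S(h_2,k_3), S(h_1,k_4), S(h_2,k_4), S(k_3,k_4)) all reduce to 0 modulo the current basis, so we have a Gröbner basis.
Inter-reduce: drop elements whose leading term is divisible by another's, tail-reduce, and make monic.
Reduced Gröbner basis: {p - 4r + 3, q² + ¾qr² + 6r³ - 9/2r² - 7/4}.

These coincide, so the ideals are equal.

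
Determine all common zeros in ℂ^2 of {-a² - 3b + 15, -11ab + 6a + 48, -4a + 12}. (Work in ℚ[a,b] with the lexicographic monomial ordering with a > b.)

{(3, 2)}

Compute a lex Gröbner basis by Buchberger's algorithm.
f_1 = -a² - 3b + 15, LT = a².
f_2 = -11ab + 6a + 48, LT = ab.
f_3 = -4a + 12, LT = a.

S(f_1,f_2): lcm = a²b. S = 6/11a² + 48/11a + 3b² - 15b.
  reduce S modulo (f_1, f_2, f_3):
  remainder 3b² - 183/11b + 234/11 ≠ 0; add h_4 = 3b² - 183/11b + 234/11 to the basis.

S(f_1,f_3): lcm = a². S = 3a + 3b - 15.
  reduce S modulo (f_1, f_2, f_3, h_4):
  remainder 3b - 6 ≠ 0; add h_5 = 3b - 6 to the basis.

The other S-polynomials (S(f_2,f_3), S(f_1,h_4), S(f_2,h_4), S(f_3,h_4), S(f_1,h_5), S(f_2,h_5), S(f_3,h_5), S(h_4,h_5)) all reduce to 0 modulo the current basis, so we have a Gröbner basis.
Inter-reduce: drop elements whose leading term is divisible by another's, tail-reduce, and make monic.
Reduced Gröbner basis: {a - 3, b - 2}.

The lex basis is triangular: the last element involves only b. Solving b - 2 = 0 gives b ∈ {2}; substituting each value into the earlier elements determines the remaining variables.
  b = 2: the earlier basis element becomes a - 3 = 0, giving a = 3 — point (3, 2).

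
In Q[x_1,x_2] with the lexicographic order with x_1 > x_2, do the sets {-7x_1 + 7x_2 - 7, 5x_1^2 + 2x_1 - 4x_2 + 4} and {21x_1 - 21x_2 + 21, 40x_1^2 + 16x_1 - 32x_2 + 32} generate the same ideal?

For a fixed monomial order, each ideal has a unique reduced Gröbner basis; comparing bases decides equality.
Buchberger on the first generating set:
f_1 = -7x_1 + 7x_2 - 7, LT = x_1.
f_2 = 5x_1^2 + 2x_1 - 4x_2 + 4, LT = x_1^2.

S(f_1,f_2): lcm = x_1^2. S = -x_1x_2 + 3/5x_1 + 4/5x_2 - 4/5.
  leading term x_1x_2: subtract (1/7x_2)·f_1 from -x_1x_2 + 3/5x_1 + 4/5x_2 - 4/5 → 3/5x_1 - x_2^2 + 9/5x_2 - 4/5
  leading term x_1: subtract (-3/35)·f_1 from 3/5x_1 - x_2^2 + 9/5x_2 - 4/5 → -x_2^2 + 12/5x_2 - 7/5
  leading term x_2^2: no divisor's leading term divides it; move -x_2^2 to the remainder.
  leading term x_2: no divisor's leading term divides it; move 12/5x_2 to the remainder.
  leading term 1: no divisor's leading term divides it; move -7/5 to the remainder.
  remainder -x_2^2 + 12/5x_2 - 7/5 ≠ 0; add g_3 = -x_2^2 + 12/5x_2 - 7/5 to the basis.

S(f_1,g_3): leading monomials are coprime, so the S-polynomial reduces to 0 (Buchberger's first criterion).
S(f_2,g_3): leading monomials are coprime, so the S-polynomial reduces to 0 (Buchberger's first criterion).
Every S-polynomial of the final basis reduces to 0, so we have a Gröbner basis.
Inter-reduce: drop elements whose leading term is divisible by another's, tail-reduce, and make monic.
Reduced Gröbner basis: {x_1 - x_2 + 1, x_2^2 - 12/5x_2 + 7/5}.

Buchberger on the second generating set:
h_1 = 21x_1 - 21x_2 + 21, LT = x_1.
h_2 = 40x_1^2 + 16x_1 - 32x_2 + 32, LT = x_1^2.

S(h_1,h_2): lcm = x_1^2. S = -x_1x_2 + 3/5x_1 + 4/5x_2 - 4/5.
  leading term x_1x_2: subtract (-1/21x_2)·h_1 from -x_1x_2 + 3/5x_1 + 4/5x_2 - 4/5 → 3/5x_1 - x_2^2 + 9/5x_2 - 4/5
  leading term x_1: subtract (1/35)·h_1 from 3/5x_1 - x_2^2 + 9/5x_2 - 4/5 → -x_2^2 + 12/5x_2 - 7/5
  leading term x_2^2: no divisor's leading term divides it; move -x_2^2 to the remainder.
  leading term x_2: no divisor's leading term divides it; move 12/5x_2 to the remainder.
  leading term 1: no divisor's leading term divides it; move -7/5 to the remainder.
  remainder -x_2^2 + 12/5x_2 - 7/5 ≠ 0; add k_3 = -x_2^2 + 12/5x_2 - 7/5 to the basis.

S(h_1,k_3): leading monomials are coprime, so the S-polynomial reduces to 0 (Buchberger's first criterion).
S(h_2,k_3): leading monomials are coprime, so the S-polynomial reduces to 0 (Buchberger's first criterion).
Every S-polynomial of the final basis reduces to 0, so we have a Gröbner basis.
Inter-reduce: drop elements whose leading term is divisible by another's, tail-reduce, and make monic.
Reduced Gröbner basis: {x_1 - x_2 + 1, x_2^2 - 12/5x_2 + 7/5}.

The two bases agree; hence the ideals are identical.

Yes, the ideals are equal.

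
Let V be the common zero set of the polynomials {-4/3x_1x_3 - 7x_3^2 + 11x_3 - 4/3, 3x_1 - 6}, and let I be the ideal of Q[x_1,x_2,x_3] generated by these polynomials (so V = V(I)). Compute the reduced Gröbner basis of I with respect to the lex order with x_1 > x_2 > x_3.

G = {x_1 - 2, x_3^2 - 25/21x_3 + 4/21}

f_1 = -4/3x_1x_3 - 7x_3^2 + 11x_3 - 4/3, LT = x_1x_3.
f_2 = 3x_1 - 6, LT = x_1.

S(f_1,f_2): lcm = x_1x_3. S = 21/4x_3^2 - 25/4x_3 + 1.
  reduce S modulo (f_1, f_2):
  remainder 21/4x_3^2 - 25/4x_3 + 1 ≠ 0; add g_3 = 21/4x_3^2 - 25/4x_3 + 1 to the basis.

The other S-polynomials (S(f_1,g_3), S(f_2,g_3)) all reduce to 0 modulo the current basis, so we have a Gröbner basis.
Inter-reduce: drop elements whose leading term is divisible by another's, tail-reduce, and make monic.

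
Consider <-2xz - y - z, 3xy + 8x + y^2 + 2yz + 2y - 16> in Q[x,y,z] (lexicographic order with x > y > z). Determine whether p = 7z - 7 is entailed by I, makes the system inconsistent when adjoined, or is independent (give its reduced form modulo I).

7z - 7 is independent of I; its normal form modulo I is 7z - 7.

First compute the reduced Gröbner basis of I by Buchberger's algorithm.
f_1 = -2xz - y - z, LT = xz.
f_2 = 3xy + 8x + y^2 + 2yz + 2y - 16, LT = xy.

S(f_1,f_2): lcm = xyz. S = -8/3xz - 1/3y^2z + 1/2y^2 - 2/3yz^2 - 1/6yz + 16/3z.
  reduce S modulo (f_1, f_2):
  remainder -1/3y^2z + 1/2y^2 - 2/3yz^2 - 1/6yz + 4/3y + 20/3z ≠ 0; add h_3 = -1/3y^2z + 1/2y^2 - 2/3yz^2 - 1/6yz + 4/3y + 20/3z to the basis.

The other S-polynomials (S(f_1,h_3), S(f_2,h_3)) all reduce to 0 modulo the current basis, so we have a Gröbner basis.
Inter-reduce: drop elements whose leading term is divisible by another's, tail-reduce, and make monic.
Reduced Gröbner basis: {xy + 8/3x + 1/3y^2 + 2/3yz + 2/3y - 16/3, xz + 1/2y + 1/2z, y^2z - 3/2y^2 + 2yz^2 + 1/2yz - 4y - 20z}.
Label its elements g_1 = xy + 8/3x + 1/3y^2 + 2/3yz + 2/3y - 16/3, g_2 = xz + 1/2y + 1/2z, g_3 = y^2z - 3/2y^2 + 2yz^2 + 1/2yz - 4y - 20z.

Reduce p = 7z - 7 modulo G:
  leading term z: no divisor's leading term divides it; move 7z to the remainder.
  leading term 1: no divisor's leading term divides it; move -7 to the remainder.
  normal form = 7z - 7.
The normal form is nonzero, so p ∉ I. Since p minus its normal form lies in I, I + (p) = I + (r) where r = 7z - 7; decide whether this ideal is the whole ring.
Run Buchberger on G together with r (pairs among the g_i already reduce to 0 since G is a Gröbner basis):
g_1 = xy + 8/3x + 1/3y^2 + 2/3yz + 2/3y - 16/3, LT = xy.
g_2 = xz + 1/2y + 1/2z, LT = xz.
g_3 = y^2z - 3/2y^2 + 2yz^2 + 1/2yz - 4y - 20z, LT = y^2z.
r = 7z - 7, LT = z.

S(g_2,r): lcm = xz. S = x + 1/2y + 1/2z.
  reduce S modulo (g_1, g_2, g_3, r):
  remainder x + 1/2y + 1/2 ≠ 0; add m_5 = x + 1/2y + 1/2 to the basis.

S(g_3,r): lcm = y^2z. S = -1/2y^2 + 2yz^2 + 1/2yz - 4y - 20z.
  reduce S modulo (g_1, g_2, g_3, r, m_5):
  remainder -1/2y^2 - 3/2y - 20 ≠ 0; add m_6 = -1/2y^2 - 3/2y - 20 to the basis.

The other S-polynomials (S(g_1,g_2), S(g_1,g_3), S(g_1,r), S(g_2,g_3), S(g_1,m_5), S(g_2,m_5), S(g_3,m_5), S(r,m_5), S(g_1,m_6), S(g_2,m_6), S(g_3,m_6), S(r,m_6), S(m_5,m_6)) all reduce to 0 modulo the current basis, so we have a Gröbner basis.
Inter-reduce: drop elements whose leading term is divisible by another's, tail-reduce, and make monic.
Reduced Gröbner basis: {x + 1/2y + 1/2, y^2 + 3y + 40, z - 1}.
The reduced Gröbner basis of I + (p) is {x + 1/2y + 1/2, y^2 + 3y + 40, z - 1} ≠ {1}, a proper ideal, so the enlarged system stays consistent: p is independent of I, with normal form 7z - 7.

Ideal membership is decidable via reduction modulo a Gröbner basis.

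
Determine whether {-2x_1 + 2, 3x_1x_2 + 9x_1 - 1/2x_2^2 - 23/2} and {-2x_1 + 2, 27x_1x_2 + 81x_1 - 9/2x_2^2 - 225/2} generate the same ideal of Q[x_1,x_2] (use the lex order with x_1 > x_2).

For a fixed monomial order, each ideal has a unique reduced Gröbner basis; comparing bases decides equality.
Buchberger on the first generating set:
f_1 = -2x_1 + 2, LT = x_1.
f_2 = 3x_1x_2 + 9x_1 - 1/2x_2^2 - 23/2, LT = x_1x_2.

S(f_1,f_2): lcm = x_1x_2. S = -3x_1 + 1/6x_2^2 - x_2 + 23/6.
  leading term x_1: subtract (3/2)·f_1 from -3x_1 + 1/6x_2^2 - x_2 + 23/6 → 1/6x_2^2 - x_2 + 5/6
  leading term x_2^2: no divisor's leading term divides it; move 1/6x_2^2 to the remainder.
  leading term x_2: no divisor's leading term divides it; move -x_2 to the remainder.
  leading term 1: no divisor's leading term divides it; move 5/6 to the remainder.
  remainder 1/6x_2^2 - x_2 + 5/6 ≠ 0; add g_3 = 1/6x_2^2 - x_2 + 5/6 to the basis.

The other S-polynomials (S(f_1,g_3), S(f_2,g_3)) all reduce to 0 modulo the current basis, so we have a Gröbner basis.
Inter-reduce: drop elements whose leading term is divisible by another's, tail-reduce, and make monic.
Reduced Gröbner basis: {x_1 - 1, x_2^2 - 6x_2 + 5}.

Buchberger on the second generating set:
h_1 = -2x_1 + 2, LT = x_1.
h_2 = 27x_1x_2 + 81x_1 - 9/2x_2^2 - 225/2, LT = x_1x_2.

S(h_1,h_2): lcm = x_1x_2. S = -3x_1 + 1/6x_2^2 - x_2 + 25/6.
  leading term x_1: subtract (3/2)·h_1 from -3x_1 + 1/6x_2^2 - x_2 + 25/6 → 1/6x_2^2 - x_2 + 7/6
  leading term x_2^2: no divisor's leading term divides it; move 1/6x_2^2 to the remainder.
  leading term x_2: no divisor's leading term divides it; move -x_2 to the remainder.
  leading term 1: no divisor's leading term divides it; move 7/6 to the remainder.
  remainder 1/6x_2^2 - x_2 + 7/6 ≠ 0; add k_3 = 1/6x_2^2 - x_2 + 7/6 to the basis.

The other S-polynomials (S(h_1,k_3), S(h_2,k_3)) all reduce to 0 modulo the current basis, so we have a Gröbner basis.
Inter-reduce: drop elements whose leading term is divisible by another's, tail-reduce, and make monic.
Reduced Gröbner basis: {x_1 - 1, x_2^2 - 6x_2 + 7}.

The bases are distinct; the ideals are different.

No, the ideals differ.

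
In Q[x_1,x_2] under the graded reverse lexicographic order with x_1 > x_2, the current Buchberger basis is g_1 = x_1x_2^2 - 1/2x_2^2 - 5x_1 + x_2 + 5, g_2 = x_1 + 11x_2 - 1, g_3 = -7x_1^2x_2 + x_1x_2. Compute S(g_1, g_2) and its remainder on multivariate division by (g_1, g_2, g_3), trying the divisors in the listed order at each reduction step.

S(g_1, g_2) = -11x_2^3 + 1/2x_2^2 - 5x_1 + x_2 + 5; remainder on division = -11x_2^3 + 1/2x_2^2 + 56x_2.

lcm(LM(g_1), LM(g_2)) = x_1x_2^2.
S = (lcm/LT(g_1))·g_1 − (lcm/LT(g_2))·g_2 = -11x_2^3 + 1/2x_2^2 - 5x_1 + x_2 + 5.
Reduce S modulo (g_1, g_2, g_3) in that order:
  leading term x_2^3: no divisor's leading term divides it; move -11x_2^3 to the remainder.
  leading term x_2^2: no divisor's leading term divides it; move 1/2x_2^2 to the remainder.
  leading term x_1: subtract (-5)·g_2 from -5x_1 + x_2 + 5 → 56x_2
  leading term x_2: no divisor's leading term divides it; move 56x_2 to the remainder.
The remainder -11x_2^3 + 1/2x_2^2 + 56x_2 is nonzero, so it would be added as the next basis element.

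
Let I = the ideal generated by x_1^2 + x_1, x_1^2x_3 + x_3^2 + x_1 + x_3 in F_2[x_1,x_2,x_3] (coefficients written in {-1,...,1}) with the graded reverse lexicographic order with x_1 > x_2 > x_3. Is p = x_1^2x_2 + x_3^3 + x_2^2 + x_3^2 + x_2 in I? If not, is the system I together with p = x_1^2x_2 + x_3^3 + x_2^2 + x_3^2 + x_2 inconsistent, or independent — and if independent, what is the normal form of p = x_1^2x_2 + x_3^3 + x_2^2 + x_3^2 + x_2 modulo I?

x_1^2x_2 + x_3^3 + x_2^2 + x_3^2 + x_2 is independent of I; its normal form modulo I is x_1x_2 + x_2^2 + x_3^2 + x_2 + x_3.

First compute the reduced Gröbner basis of I by Buchberger's algorithm.
f_1 = x_1^2 + x_1, LT = x_1^2.
f_2 = x_1^2x_3 + x_3^2 + x_1 + x_3, LT = x_1^2x_3.

S(f_1,f_2): lcm = x_1^2x_3. S = x_1x_3 + x_3^2 + x_1 + x_3.
  reduce S modulo (f_1, f_2):
  remainder x_1x_3 + x_3^2 + x_1 + x_3 ≠ 0; add h_3 = x_1x_3 + x_3^2 + x_1 + x_3 to the basis.

S(f_1,h_3): lcm = x_1^2x_3. S = x_1x_3^2 + x_1^2.
  reduce S modulo (f_1, f_2, h_3):
  remainder x_3^3 + x_3 ≠ 0; add h_4 = x_3^3 + x_3 to the basis.

The other S-polynomials (S(f_2,h_3), S(f_1,h_4), S(f_2,h_4), S(h_3,h_4)) all reduce to 0 modulo the current basis, so we have a Gröbner basis.
Inter-reduce: drop elements whose leading term is divisible by another's, tail-reduce, and make monic.
Reduced Gröbner basis: {x_3^3 + x_3, x_1^2 + x_1, x_1x_3 + x_3^2 + x_1 + x_3}.
Label its elements g_1 = x_3^3 + x_3, g_2 = x_1^2 + x_1, g_3 = x_1x_3 + x_3^2 + x_1 + x_3.

Reduce p = x_1^2x_2 + x_3^3 + x_2^2 + x_3^2 + x_2 modulo G:
  leading term x_1^2x_2: subtract (x_2)·g_2 from x_1^2x_2 + x_3^3 + x_2^2 + x_3^2 + x_2 → x_3^3 + x_1x_2 + x_2^2 + x_3^2 + x_2
  leading term x_3^3: subtract (1)·g_1 from x_3^3 + x_1x_2 + x_2^2 + x_3^2 + x_2 → x_1x_2 + x_2^2 + x_3^2 + x_2 + x_3
  leading term x_1x_2: no divisor's leading term divides it; move x_1x_2 to the remainder.
  leading term x_2^2: no divisor's leading term divides it; move x_2^2 to the remainder.
  leading term x_3^2: no divisor's leading term divides it; move x_3^2 to the remainder.
  leading term x_2: no divisor's leading term divides it; move x_2 to the remainder.
  leading term x_3: no divisor's leading term divides it; move x_3 to the remainder.
  normal form = x_1x_2 + x_2^2 + x_3^2 + x_2 + x_3.
The normal form is nonzero, so p ∉ I. Since p minus its normal form lies in I, I + (p) = I + (r) where r = x_1x_2 + x_2^2 + x_3^2 + x_2 + x_3; decide whether this ideal is the whole ring.
Run Buchberger on G together with r (pairs among the g_i already reduce to 0 since G is a Gröbner basis):
g_1 = x_3^3 + x_3, LT = x_3^3.
g_2 = x_1^2 + x_1, LT = x_1^2.
g_3 = x_1x_3 + x_3^2 + x_1 + x_3, LT = x_1x_3.
r = x_1x_2 + x_2^2 + x_3^2 + x_2 + x_3, LT = x_1x_2.

S(g_2,r): lcm = x_1^2x_2. S = x_1x_2^2 + x_1x_3^2 + x_1x_3.
  reduce S modulo (g_1, g_2, g_3, r):
  remainder x_2^3 + x_2x_3^2 + x_2^2 + x_2x_3 + x_3^2 + x_3 ≠ 0; add m_5 = x_2^3 + x_2x_3^2 + x_2^2 + x_2x_3 + x_3^2 + x_3 to the basis.

S(g_3,r): lcm = x_1x_2x_3. S = x_2^2x_3 + x_2x_3^2 + x_3^3 + x_1x_2 + x_3^2.
  reduce S modulo (g_1, g_2, g_3, r, m_5):
  remainder x_2^2x_3 + x_2x_3^2 + x_2^2 + x_2 ≠ 0; add m_6 = x_2^2x_3 + x_2x_3^2 + x_2^2 + x_2 to the basis.

The other S-polynomials (S(g_1,g_2), S(g_1,g_3), S(g_1,r), S(g_2,g_3), S(g_1,m_5), S(g_2,m_5), S(g_3,m_5), S(r,m_5), S(g_1,m_6), S(g_2,m_6), S(g_3,m_6), S(r,m_6), S(m_5,m_6)) all reduce to 0 modulo the current basis, so we have a Gröbner basis.
Inter-reduce: drop elements whose leading term is divisible by another's, tail-reduce, and make monic.
Reduced Gröbner basis: {x_2^3 + x_2x_3^2 + x_2^2 + x_2x_3 + x_3^2 + x_3, x_2^2x_3 + x_2x_3^2 + x_2^2 + x_2, x_3^3 + x_3, x_1^2 + x_1, x_1x_2 + x_2^2 + x_3^2 + x_2 + x_3, x_1x_3 + x_3^2 + x_1 + x_3}.
The reduced Gröbner basis of I + (p) is {x_2^3 + x_2x_3^2 + x_2^2 + x_2x_3 + x_3^2 + x_3, x_2^2x_3 + x_2x_3^2 + x_2^2 + x_2, x_3^3 + x_3, x_1^2 + x_1, x_1x_2 + x_2^2 + x_3^2 + x_2 + x_3, x_1x_3 + x_3^2 + x_1 + x_3} ≠ {1}, a proper ideal, so the enlarged system stays consistent: p is independent of I, with normal form x_1x_2 + x_2^2 + x_3^2 + x_2 + x_3.

The remainder on division by a Gröbner basis is unique — it is the normal form.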